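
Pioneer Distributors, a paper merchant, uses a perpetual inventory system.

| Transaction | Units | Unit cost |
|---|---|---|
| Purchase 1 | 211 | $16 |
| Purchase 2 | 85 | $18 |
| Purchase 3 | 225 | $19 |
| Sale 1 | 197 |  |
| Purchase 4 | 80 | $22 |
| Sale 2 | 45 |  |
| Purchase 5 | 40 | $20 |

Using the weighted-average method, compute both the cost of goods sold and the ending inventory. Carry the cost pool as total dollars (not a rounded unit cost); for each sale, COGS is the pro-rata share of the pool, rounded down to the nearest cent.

COGS = $4,303.50; ending inventory = $7,437.50

After Purchase 1: 211 on hand, pool $3,376.00 (≈ $16.0000 each)
After Purchase 2: 296 on hand, pool $4,906.00 (≈ $16.5743 each)
After Purchase 3: 521 on hand, pool $9,181.00 (≈ $17.6219 each)
Sale 1, sell 197: 197/521 × $9,181.00 → $3,471.51
After Purchase 4: 404 on hand, pool $7,469.49 (≈ $18.4888 each)
Sale 2, sell 45: 45/404 × $7,469.49 → $831.99
After Purchase 5: 399 on hand, pool $7,437.50 (≈ $18.6404 each)
Total COGS = $3,471.51 + $831.99 = $4,303.50
Ending inventory (cost pool remaining) = $7,437.50
Check: goods available $11,741.00 = COGS $4,303.50 + ending $7,437.50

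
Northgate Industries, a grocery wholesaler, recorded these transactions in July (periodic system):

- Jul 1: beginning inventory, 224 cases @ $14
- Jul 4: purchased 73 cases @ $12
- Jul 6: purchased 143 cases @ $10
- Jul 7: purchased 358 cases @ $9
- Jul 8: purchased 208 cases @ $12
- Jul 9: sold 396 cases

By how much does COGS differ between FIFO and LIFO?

$814

FIFO COGS: 224 @ $14 + 73 @ $12 + 99 @ $10 = $5,002
LIFO COGS: 208 @ $12 + 188 @ $9 = $4,188
Difference = |$5,002 − $4,188| = $814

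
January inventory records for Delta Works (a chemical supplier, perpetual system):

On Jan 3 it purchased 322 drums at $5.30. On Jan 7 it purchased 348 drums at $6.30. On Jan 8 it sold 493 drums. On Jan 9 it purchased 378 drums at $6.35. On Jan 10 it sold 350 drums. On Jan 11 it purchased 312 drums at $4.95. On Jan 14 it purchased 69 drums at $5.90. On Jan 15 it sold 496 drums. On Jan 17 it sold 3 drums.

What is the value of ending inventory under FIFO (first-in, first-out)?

Jan 8, 493 sold [FIFO — oldest first]: 322 @ $5.30 + 171 @ $6.30 = $2,783.90
Jan 10, 350 sold [FIFO — oldest first]: 177 @ $6.30 + 173 @ $6.35 = $2,213.65
Jan 15, 496 sold [FIFO — oldest first]: 205 @ $6.35 + 291 @ $4.95 = $2,742.20
Jan 17, 3 sold [FIFO — oldest first]: 3 @ $4.95 = $14.85
Total COGS = $2,783.90 + $2,213.65 + $2,742.20 + $14.85 = $7,754.60
Ending inventory: 18 @ $4.95 + 69 @ $5.90 = $496.20
Check: goods available $8,250.80 = COGS $7,754.60 + ending $496.20

Ending inventory = $496.20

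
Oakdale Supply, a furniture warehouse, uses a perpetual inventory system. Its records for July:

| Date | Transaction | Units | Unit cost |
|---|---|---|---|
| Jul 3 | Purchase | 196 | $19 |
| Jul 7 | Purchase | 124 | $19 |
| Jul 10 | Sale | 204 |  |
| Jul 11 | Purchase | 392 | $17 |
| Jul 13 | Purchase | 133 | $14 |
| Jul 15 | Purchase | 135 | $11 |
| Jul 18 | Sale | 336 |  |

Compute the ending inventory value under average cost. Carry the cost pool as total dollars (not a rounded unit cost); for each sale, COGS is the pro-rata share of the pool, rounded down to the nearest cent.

Ending inventory = $6,926.04

After Jul 3: 196 on hand, pool $3,724.00 (≈ $19.0000 each)
After Jul 7: 320 on hand, pool $6,080.00 (≈ $19.0000 each)
Jul 10, sell 204: 204/320 × $6,080.00 → $3,876.00
After Jul 11: 508 on hand, pool $8,868.00 (≈ $17.4567 each)
After Jul 13: 641 on hand, pool $10,730.00 (≈ $16.7395 each)
After Jul 15: 776 on hand, pool $12,215.00 (≈ $15.7410 each)
Jul 18, sell 336: 336/776 × $12,215.00 → $5,288.96
Total COGS = $3,876.00 + $5,288.96 = $9,164.96
Ending inventory (cost pool remaining) = $6,926.04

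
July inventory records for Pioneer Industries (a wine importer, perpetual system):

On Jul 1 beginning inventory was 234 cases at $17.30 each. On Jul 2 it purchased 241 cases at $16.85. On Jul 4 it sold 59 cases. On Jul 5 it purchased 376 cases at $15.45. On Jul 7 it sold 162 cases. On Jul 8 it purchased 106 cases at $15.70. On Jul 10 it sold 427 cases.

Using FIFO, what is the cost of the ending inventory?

Jul 4, 59 sold [FIFO — oldest first]: 59 @ $17.30 = $1,020.70
Jul 7, 162 sold [FIFO — oldest first]: 162 @ $17.30 = $2,802.60
Jul 10, 427 sold [FIFO — oldest first]: 13 @ $17.30 + 241 @ $16.85 + 173 @ $15.45 = $6,958.60
Total COGS = $1,020.70 + $2,802.60 + $6,958.60 = $10,781.90
Ending inventory: 203 @ $15.45 + 106 @ $15.70 = $4,800.55

Ending inventory = $4,800.55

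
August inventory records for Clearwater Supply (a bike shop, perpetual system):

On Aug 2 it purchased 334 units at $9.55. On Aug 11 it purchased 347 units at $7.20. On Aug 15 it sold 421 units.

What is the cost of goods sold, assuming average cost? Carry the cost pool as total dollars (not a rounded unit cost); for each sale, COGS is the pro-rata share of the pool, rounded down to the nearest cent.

After Aug 2: 334 on hand, pool $3,189.70 (≈ $9.5500 each)
After Aug 11: 681 on hand, pool $5,688.10 (≈ $8.3526 each)
Aug 15, sell 421: 421/681 × $5,688.10 → $3,516.43
Ending inventory (cost pool remaining) = $2,171.67
Check: goods available $5,688.10 = COGS $3,516.43 + ending $2,171.67

COGS = $3,516.43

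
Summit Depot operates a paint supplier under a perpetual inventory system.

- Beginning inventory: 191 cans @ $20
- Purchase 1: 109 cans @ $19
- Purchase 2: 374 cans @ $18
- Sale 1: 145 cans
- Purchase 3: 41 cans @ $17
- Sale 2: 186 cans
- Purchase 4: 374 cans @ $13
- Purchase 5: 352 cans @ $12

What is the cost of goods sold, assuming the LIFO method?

COGS = $5,917

Sale 1 (145) [LIFO — newest first]: 145 @ $18 = $2,610
Sale 2 (186) [LIFO — newest first]: 41 @ $17 + 145 @ $18 = $3,307
Total COGS = $2,610 + $3,307 = $5,917
Ending inventory: 191 @ $20 + 109 @ $19 + 84 @ $18 + 374 @ $13 + 352 @ $12 = $16,489
Check: goods available $22,406 = COGS $5,917 + ending $16,489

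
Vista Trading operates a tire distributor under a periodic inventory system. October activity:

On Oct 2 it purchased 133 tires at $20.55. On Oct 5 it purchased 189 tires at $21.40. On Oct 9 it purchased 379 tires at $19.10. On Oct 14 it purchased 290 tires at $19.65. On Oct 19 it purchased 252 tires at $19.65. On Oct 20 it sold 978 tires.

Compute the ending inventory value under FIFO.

Oct 20, 978 sold [FIFO — oldest first]: 133 @ $20.55 + 189 @ $21.40 + 379 @ $19.10 + 277 @ $19.65 = $19,459.70
Ending inventory: 13 @ $19.65 + 252 @ $19.65 = $5,207.25

Ending inventory = $5,207.25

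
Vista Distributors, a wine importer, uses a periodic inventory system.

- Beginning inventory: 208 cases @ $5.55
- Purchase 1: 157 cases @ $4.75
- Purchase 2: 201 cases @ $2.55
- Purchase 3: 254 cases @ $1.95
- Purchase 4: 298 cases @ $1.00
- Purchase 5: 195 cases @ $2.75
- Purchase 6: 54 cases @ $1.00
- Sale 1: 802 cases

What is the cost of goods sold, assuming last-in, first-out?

Sale 1 (802) [LIFO — newest first]: 54 @ $1.00 + 195 @ $2.75 + 298 @ $1.00 + 254 @ $1.95 + 1 @ $2.55 = $1,386.10
Ending inventory: 208 @ $5.55 + 157 @ $4.75 + 200 @ $2.55 = $2,410.15
Check: goods available $3,796.25 = COGS $1,386.10 + ending $2,410.15

COGS = $1,386.10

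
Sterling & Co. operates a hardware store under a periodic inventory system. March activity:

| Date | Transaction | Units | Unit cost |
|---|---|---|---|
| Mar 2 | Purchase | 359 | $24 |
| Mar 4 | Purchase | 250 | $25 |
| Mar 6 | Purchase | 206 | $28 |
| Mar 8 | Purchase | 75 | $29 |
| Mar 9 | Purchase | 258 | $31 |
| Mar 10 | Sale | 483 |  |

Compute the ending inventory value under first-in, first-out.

Mar 10, 483 sold [FIFO — oldest first]: 359 @ $24 + 124 @ $25 = $11,716
Ending inventory: 126 @ $25 + 206 @ $28 + 75 @ $29 + 258 @ $31 = $19,091
Check: goods available $30,807 = COGS $11,716 + ending $19,091

Ending inventory = $19,091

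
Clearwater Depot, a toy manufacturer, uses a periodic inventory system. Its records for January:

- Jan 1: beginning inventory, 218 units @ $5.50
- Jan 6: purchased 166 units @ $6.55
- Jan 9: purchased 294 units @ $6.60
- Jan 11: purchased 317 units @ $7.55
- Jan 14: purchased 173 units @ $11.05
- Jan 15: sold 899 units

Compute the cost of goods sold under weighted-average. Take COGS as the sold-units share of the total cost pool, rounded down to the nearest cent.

Jan 15, sell 899: 899/1168 × $8,531.70 → $6,566.77
Ending inventory (cost pool remaining) = $1,964.93

COGS = $6,566.77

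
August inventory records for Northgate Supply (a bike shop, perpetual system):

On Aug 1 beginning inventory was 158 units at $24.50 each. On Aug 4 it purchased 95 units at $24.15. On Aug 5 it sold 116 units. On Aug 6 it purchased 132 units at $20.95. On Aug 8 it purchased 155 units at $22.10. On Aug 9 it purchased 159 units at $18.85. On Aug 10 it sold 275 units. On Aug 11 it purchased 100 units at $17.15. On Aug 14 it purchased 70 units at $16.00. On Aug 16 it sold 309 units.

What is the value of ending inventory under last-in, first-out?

Ending inventory = $4,026.90

Aug 5, 116 sold [LIFO — newest first]: 95 @ $24.15 + 21 @ $24.50 = $2,808.75
Aug 10, 275 sold [LIFO — newest first]: 159 @ $18.85 + 116 @ $22.10 = $5,560.75
Aug 16, 309 sold [LIFO — newest first]: 70 @ $16.00 + 100 @ $17.15 + 39 @ $22.10 + 100 @ $20.95 = $5,791.90
Total COGS = $2,808.75 + $5,560.75 + $5,791.90 = $14,161.40
Ending inventory: 137 @ $24.50 + 32 @ $20.95 = $4,026.90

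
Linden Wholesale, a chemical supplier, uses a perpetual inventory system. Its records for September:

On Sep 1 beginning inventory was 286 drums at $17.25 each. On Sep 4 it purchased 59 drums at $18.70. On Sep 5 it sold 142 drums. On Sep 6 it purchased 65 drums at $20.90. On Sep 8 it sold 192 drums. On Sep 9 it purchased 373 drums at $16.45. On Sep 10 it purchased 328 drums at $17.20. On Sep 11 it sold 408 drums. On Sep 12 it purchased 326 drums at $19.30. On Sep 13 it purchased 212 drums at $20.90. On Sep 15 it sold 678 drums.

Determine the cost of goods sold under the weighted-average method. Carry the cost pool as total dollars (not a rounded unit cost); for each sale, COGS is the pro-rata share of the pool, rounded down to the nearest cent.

COGS = $25,608.96

After Sep 1: 286 on hand, pool $4,933.50 (≈ $17.2500 each)
After Sep 4: 345 on hand, pool $6,036.80 (≈ $17.4980 each)
Sep 5, sell 142: 142/345 × $6,036.80 → $2,484.71
After Sep 6: 268 on hand, pool $4,910.59 (≈ $18.3231 each)
Sep 8, sell 192: 192/268 × $4,910.59 → $3,518.03
After Sep 9: 449 on hand, pool $7,528.41 (≈ $16.7671 each)
After Sep 10: 777 on hand, pool $13,170.01 (≈ $16.9498 each)
Sep 11, sell 408: 408/777 × $13,170.01 → $6,915.52
After Sep 12: 695 on hand, pool $12,546.29 (≈ $18.0522 each)
After Sep 13: 907 on hand, pool $16,977.09 (≈ $18.7179 each)
Sep 15, sell 678: 678/907 × $16,977.09 → $12,690.70
Total COGS = $2,484.71 + $3,518.03 + $6,915.52 + $12,690.70 = $25,608.96
Ending inventory (cost pool remaining) = $4,286.39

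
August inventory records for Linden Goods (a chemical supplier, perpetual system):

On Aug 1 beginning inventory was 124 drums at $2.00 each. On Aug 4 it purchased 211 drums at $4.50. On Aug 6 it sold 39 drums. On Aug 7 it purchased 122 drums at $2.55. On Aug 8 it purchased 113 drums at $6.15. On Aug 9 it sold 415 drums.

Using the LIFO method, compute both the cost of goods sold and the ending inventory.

COGS = $1,971.55; ending inventory = $232.00

Aug 6, 39 sold [LIFO — newest first]: 39 @ $4.50 = $175.50
Aug 9, 415 sold [LIFO — newest first]: 113 @ $6.15 + 122 @ $2.55 + 172 @ $4.50 + 8 @ $2.00 = $1,796.05
Total COGS = $175.50 + $1,796.05 = $1,971.55
Ending inventory: 116 @ $2.00 = $232.00
Check: goods available $2,203.55 = COGS $1,971.55 + ending $232.00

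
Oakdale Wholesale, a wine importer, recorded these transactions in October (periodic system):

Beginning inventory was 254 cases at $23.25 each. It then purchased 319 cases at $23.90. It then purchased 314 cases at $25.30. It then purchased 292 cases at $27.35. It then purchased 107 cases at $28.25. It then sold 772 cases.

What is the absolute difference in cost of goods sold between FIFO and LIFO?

FIFO COGS: 254 @ $23.25 + 319 @ $23.90 + 199 @ $25.30 = $18,564.30
LIFO COGS: 107 @ $28.25 + 292 @ $27.35 + 314 @ $25.30 + 59 @ $23.90 = $20,363.25
Difference = |$18,564.30 − $20,363.25| = $1,798.95

$1,798.95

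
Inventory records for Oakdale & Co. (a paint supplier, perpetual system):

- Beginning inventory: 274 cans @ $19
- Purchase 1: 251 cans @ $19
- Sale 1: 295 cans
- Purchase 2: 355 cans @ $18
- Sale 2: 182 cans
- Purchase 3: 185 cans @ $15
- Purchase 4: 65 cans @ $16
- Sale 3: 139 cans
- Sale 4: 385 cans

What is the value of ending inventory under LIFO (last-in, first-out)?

Ending inventory = $2,451

Sale 1 (295) [LIFO — newest first]: 251 @ $19 + 44 @ $19 = $5,605
Sale 2 (182) [LIFO — newest first]: 182 @ $18 = $3,276
Sale 3 (139) [LIFO — newest first]: 65 @ $16 + 74 @ $15 = $2,150
Sale 4 (385) [LIFO — newest first]: 111 @ $15 + 173 @ $18 + 101 @ $19 = $6,698
Total COGS = $5,605 + $3,276 + $2,150 + $6,698 = $17,729
Ending inventory: 129 @ $19 = $2,451
Check: goods available $20,180 = COGS $17,729 + ending $2,451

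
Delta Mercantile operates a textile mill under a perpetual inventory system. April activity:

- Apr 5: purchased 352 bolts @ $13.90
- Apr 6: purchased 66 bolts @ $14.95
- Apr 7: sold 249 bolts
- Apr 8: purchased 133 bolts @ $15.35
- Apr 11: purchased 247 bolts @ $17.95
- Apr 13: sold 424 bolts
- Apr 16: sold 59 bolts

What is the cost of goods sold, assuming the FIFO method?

Apr 7, 249 sold [FIFO — oldest first]: 249 @ $13.90 = $3,461.10
Apr 13, 424 sold [FIFO — oldest first]: 103 @ $13.90 + 66 @ $14.95 + 133 @ $15.35 + 122 @ $17.95 = $6,649.85
Apr 16, 59 sold [FIFO — oldest first]: 59 @ $17.95 = $1,059.05
Total COGS = $3,461.10 + $6,649.85 + $1,059.05 = $11,170.00
Ending inventory: 66 @ $17.95 = $1,184.70
Check: goods available $12,354.70 = COGS $11,170.00 + ending $1,184.70

COGS = $11,170.00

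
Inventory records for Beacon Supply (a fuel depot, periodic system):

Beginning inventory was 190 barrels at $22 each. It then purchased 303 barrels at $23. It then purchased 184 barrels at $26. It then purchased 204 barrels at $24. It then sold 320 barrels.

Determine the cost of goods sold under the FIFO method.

COGS = $7,170

Sale 1 (320) [FIFO — oldest first]: 190 @ $22 + 130 @ $23 = $7,170
Ending inventory: 173 @ $23 + 184 @ $26 + 204 @ $24 = $13,659
Check: goods available $20,829 = COGS $7,170 + ending $13,659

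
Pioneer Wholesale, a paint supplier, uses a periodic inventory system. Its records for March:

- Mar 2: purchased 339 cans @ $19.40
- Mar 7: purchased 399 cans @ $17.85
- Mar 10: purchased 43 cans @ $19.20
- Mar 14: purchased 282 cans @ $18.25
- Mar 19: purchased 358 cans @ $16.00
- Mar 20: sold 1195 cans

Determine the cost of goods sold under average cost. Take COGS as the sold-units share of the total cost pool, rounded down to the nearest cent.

Mar 20, sell 1195: 1195/1421 × $25,398.85 → $21,359.34
Ending inventory (cost pool remaining) = $4,039.51
Check: goods available $25,398.85 = COGS $21,359.34 + ending $4,039.51

COGS = $21,359.34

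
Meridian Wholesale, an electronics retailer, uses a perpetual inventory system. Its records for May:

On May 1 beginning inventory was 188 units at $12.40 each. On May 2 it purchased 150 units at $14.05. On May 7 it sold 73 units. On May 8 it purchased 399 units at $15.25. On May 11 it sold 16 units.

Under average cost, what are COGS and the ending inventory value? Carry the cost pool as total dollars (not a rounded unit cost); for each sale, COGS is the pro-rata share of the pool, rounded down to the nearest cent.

COGS = $1,189.12; ending inventory = $9,334.33

After May 1: 188 on hand, pool $2,331.20 (≈ $12.4000 each)
After May 2: 338 on hand, pool $4,438.70 (≈ $13.1322 each)
May 7, sell 73: 73/338 × $4,438.70 → $958.65
After May 8: 664 on hand, pool $9,564.80 (≈ $14.4048 each)
May 11, sell 16: 16/664 × $9,564.80 → $230.47
Total COGS = $958.65 + $230.47 = $1,189.12
Ending inventory (cost pool remaining) = $9,334.33
Check: goods available $10,523.45 = COGS $1,189.12 + ending $9,334.33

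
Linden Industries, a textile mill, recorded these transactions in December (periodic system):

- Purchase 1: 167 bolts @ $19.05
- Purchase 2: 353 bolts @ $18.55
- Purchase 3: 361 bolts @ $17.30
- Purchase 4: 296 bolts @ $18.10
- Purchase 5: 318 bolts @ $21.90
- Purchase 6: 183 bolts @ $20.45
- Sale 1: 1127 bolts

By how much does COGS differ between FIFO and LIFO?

$1,345.75

FIFO COGS: 167 @ $19.05 + 353 @ $18.55 + 361 @ $17.30 + 246 @ $18.10 = $20,427.40
LIFO COGS: 183 @ $20.45 + 318 @ $21.90 + 296 @ $18.10 + 330 @ $17.30 = $21,773.15
Difference = |$20,427.40 − $21,773.15| = $1,345.75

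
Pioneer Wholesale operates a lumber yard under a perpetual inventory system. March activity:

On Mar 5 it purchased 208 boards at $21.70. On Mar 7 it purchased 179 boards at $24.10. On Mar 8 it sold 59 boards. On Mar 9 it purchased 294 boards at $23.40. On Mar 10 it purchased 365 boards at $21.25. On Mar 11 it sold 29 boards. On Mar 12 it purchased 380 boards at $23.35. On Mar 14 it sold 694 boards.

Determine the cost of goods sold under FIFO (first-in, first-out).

Mar 8, 59 sold [FIFO — oldest first]: 59 @ $21.70 = $1,280.30
Mar 11, 29 sold [FIFO — oldest first]: 29 @ $21.70 = $629.30
Mar 14, 694 sold [FIFO — oldest first]: 120 @ $21.70 + 179 @ $24.10 + 294 @ $23.40 + 101 @ $21.25 = $15,943.75
Total COGS = $1,280.30 + $629.30 + $15,943.75 = $17,853.35
Ending inventory: 264 @ $21.25 + 380 @ $23.35 = $14,483.00
Check: goods available $32,336.35 = COGS $17,853.35 + ending $14,483.00

COGS = $17,853.35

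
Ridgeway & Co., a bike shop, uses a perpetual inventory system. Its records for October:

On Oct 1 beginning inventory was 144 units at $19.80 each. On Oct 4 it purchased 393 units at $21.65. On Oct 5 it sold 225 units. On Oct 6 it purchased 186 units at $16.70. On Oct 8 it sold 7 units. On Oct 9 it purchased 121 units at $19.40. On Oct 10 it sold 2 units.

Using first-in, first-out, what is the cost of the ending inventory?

Oct 5, 225 sold [FIFO — oldest first]: 144 @ $19.80 + 81 @ $21.65 = $4,604.85
Oct 8, 7 sold [FIFO — oldest first]: 7 @ $21.65 = $151.55
Oct 10, 2 sold [FIFO — oldest first]: 2 @ $21.65 = $43.30
Total COGS = $4,604.85 + $151.55 + $43.30 = $4,799.70
Ending inventory: 303 @ $21.65 + 186 @ $16.70 + 121 @ $19.40 = $12,013.55

Ending inventory = $12,013.55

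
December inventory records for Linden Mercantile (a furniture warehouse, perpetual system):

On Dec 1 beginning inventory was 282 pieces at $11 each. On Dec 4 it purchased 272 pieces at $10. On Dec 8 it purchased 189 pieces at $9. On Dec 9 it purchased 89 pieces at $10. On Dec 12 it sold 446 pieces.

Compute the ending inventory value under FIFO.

Ending inventory = $3,671

Dec 12, 446 sold [FIFO — oldest first]: 282 @ $11 + 164 @ $10 = $4,742
Ending inventory: 108 @ $10 + 189 @ $9 + 89 @ $10 = $3,671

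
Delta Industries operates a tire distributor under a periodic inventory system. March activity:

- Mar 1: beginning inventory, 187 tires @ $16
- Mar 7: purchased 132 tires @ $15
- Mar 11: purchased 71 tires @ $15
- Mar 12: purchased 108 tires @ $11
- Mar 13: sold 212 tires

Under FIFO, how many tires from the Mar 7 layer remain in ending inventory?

Mar 13, 212 sold [FIFO — oldest first]: 187 @ $16 + 25 @ $15 = $3,367
Ending inventory: 107 @ $15 + 71 @ $15 + 108 @ $11 = $3,858

107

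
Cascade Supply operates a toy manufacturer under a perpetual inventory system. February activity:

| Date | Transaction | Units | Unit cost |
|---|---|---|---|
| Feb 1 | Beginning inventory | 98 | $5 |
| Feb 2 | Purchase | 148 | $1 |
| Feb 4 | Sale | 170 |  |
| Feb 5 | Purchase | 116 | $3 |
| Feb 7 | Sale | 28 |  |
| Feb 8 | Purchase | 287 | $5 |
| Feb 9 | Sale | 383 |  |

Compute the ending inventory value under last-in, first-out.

Feb 4, 170 sold [LIFO — newest first]: 148 @ $1 + 22 @ $5 = $258
Feb 7, 28 sold [LIFO — newest first]: 28 @ $3 = $84
Feb 9, 383 sold [LIFO — newest first]: 287 @ $5 + 88 @ $3 + 8 @ $5 = $1,739
Total COGS = $258 + $84 + $1,739 = $2,081
Ending inventory: 68 @ $5 = $340

Ending inventory = $340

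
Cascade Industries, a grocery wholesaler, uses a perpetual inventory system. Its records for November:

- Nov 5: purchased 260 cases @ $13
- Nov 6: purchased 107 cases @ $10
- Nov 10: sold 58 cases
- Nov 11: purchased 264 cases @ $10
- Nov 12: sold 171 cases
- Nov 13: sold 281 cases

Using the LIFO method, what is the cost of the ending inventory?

Nov 10, 58 sold [LIFO — newest first]: 58 @ $10 = $580
Nov 12, 171 sold [LIFO — newest first]: 171 @ $10 = $1,710
Nov 13, 281 sold [LIFO — newest first]: 93 @ $10 + 49 @ $10 + 139 @ $13 = $3,227
Total COGS = $580 + $1,710 + $3,227 = $5,517
Ending inventory: 121 @ $13 = $1,573

Ending inventory = $1,573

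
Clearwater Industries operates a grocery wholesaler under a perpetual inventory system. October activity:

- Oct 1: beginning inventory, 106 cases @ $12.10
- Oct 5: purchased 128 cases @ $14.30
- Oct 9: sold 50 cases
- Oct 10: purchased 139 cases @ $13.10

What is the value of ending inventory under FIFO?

Oct 9, 50 sold [FIFO — oldest first]: 50 @ $12.10 = $605.00
Ending inventory: 56 @ $12.10 + 128 @ $14.30 + 139 @ $13.10 = $4,328.90

Ending inventory = $4,328.90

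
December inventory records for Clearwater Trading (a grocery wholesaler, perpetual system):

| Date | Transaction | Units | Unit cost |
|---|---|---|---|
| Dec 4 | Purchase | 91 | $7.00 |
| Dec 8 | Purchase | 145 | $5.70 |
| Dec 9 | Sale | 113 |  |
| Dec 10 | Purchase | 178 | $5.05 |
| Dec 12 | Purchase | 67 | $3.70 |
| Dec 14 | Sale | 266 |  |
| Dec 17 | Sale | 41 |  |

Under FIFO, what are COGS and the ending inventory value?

Dec 9, 113 sold [FIFO — oldest first]: 91 @ $7.00 + 22 @ $5.70 = $762.40
Dec 14, 266 sold [FIFO — oldest first]: 123 @ $5.70 + 143 @ $5.05 = $1,423.25
Dec 17, 41 sold [FIFO — oldest first]: 35 @ $5.05 + 6 @ $3.70 = $198.95
Total COGS = $762.40 + $1,423.25 + $198.95 = $2,384.60
Ending inventory: 61 @ $3.70 = $225.70

COGS = $2,384.60; ending inventory = $225.70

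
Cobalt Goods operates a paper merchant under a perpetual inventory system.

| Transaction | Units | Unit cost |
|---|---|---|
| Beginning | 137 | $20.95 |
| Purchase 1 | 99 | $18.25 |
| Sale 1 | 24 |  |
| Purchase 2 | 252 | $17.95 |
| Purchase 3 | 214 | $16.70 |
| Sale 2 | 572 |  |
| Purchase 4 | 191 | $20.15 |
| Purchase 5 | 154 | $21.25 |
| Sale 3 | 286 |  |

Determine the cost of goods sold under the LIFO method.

Sale 1 (24) [LIFO — newest first]: 24 @ $18.25 = $438.00
Sale 2 (572) [LIFO — newest first]: 214 @ $16.70 + 252 @ $17.95 + 75 @ $18.25 + 31 @ $20.95 = $10,115.40
Sale 3 (286) [LIFO — newest first]: 154 @ $21.25 + 132 @ $20.15 = $5,932.30
Total COGS = $438.00 + $10,115.40 + $5,932.30 = $16,485.70
Ending inventory: 106 @ $20.95 + 59 @ $20.15 = $3,409.55

COGS = $16,485.70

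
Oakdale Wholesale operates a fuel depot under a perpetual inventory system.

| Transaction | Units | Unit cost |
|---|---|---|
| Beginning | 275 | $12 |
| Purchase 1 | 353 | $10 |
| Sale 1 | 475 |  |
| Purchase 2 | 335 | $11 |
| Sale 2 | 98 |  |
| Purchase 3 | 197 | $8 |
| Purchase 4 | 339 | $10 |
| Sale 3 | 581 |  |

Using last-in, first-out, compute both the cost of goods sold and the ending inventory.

COGS = $11,533; ending inventory = $3,948

Sale 1 (475) [LIFO — newest first]: 353 @ $10 + 122 @ $12 = $4,994
Sale 2 (98) [LIFO — newest first]: 98 @ $11 = $1,078
Sale 3 (581) [LIFO — newest first]: 339 @ $10 + 197 @ $8 + 45 @ $11 = $5,461
Total COGS = $4,994 + $1,078 + $5,461 = $11,533
Ending inventory: 153 @ $12 + 192 @ $11 = $3,948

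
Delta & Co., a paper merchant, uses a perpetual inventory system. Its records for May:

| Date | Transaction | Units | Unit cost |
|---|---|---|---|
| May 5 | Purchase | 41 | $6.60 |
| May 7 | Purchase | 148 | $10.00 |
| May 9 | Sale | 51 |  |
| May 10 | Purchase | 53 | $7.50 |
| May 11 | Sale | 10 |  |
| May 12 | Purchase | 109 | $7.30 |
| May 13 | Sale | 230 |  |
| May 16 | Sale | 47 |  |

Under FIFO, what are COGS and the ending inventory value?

May 9, 51 sold [FIFO — oldest first]: 41 @ $6.60 + 10 @ $10.00 = $370.60
May 11, 10 sold [FIFO — oldest first]: 10 @ $10.00 = $100.00
May 13, 230 sold [FIFO — oldest first]: 128 @ $10.00 + 53 @ $7.50 + 49 @ $7.30 = $2,035.20
May 16, 47 sold [FIFO — oldest first]: 47 @ $7.30 = $343.10
Total COGS = $370.60 + $100.00 + $2,035.20 + $343.10 = $2,848.90
Ending inventory: 13 @ $7.30 = $94.90

COGS = $2,848.90; ending inventory = $94.90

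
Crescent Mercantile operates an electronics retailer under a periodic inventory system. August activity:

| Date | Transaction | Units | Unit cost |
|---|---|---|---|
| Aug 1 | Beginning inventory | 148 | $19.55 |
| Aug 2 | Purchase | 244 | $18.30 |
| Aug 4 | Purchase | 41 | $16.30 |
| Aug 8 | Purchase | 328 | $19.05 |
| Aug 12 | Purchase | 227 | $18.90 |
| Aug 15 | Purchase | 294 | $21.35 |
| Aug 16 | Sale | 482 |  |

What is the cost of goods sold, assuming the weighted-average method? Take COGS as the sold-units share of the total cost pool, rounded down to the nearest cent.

COGS = $9,340.15

Aug 16, sell 482: 482/1282 × $24,842.50 → $9,340.15
Ending inventory (cost pool remaining) = $15,502.35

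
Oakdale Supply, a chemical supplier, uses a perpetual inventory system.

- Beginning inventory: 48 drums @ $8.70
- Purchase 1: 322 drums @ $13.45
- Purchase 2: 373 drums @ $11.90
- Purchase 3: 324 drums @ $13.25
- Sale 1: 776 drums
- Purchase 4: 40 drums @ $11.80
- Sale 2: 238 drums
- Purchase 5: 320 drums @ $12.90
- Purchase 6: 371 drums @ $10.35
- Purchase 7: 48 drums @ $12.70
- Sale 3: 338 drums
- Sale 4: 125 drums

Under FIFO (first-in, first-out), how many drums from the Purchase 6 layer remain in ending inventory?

Sale 1 (776) [FIFO — oldest first]: 48 @ $8.70 + 322 @ $13.45 + 373 @ $11.90 + 33 @ $13.25 = $9,624.45
Sale 2 (238) [FIFO — oldest first]: 238 @ $13.25 = $3,153.50
Sale 3 (338) [FIFO — oldest first]: 53 @ $13.25 + 40 @ $11.80 + 245 @ $12.90 = $4,334.75
Sale 4 (125) [FIFO — oldest first]: 75 @ $12.90 + 50 @ $10.35 = $1,485.00
Total COGS = $9,624.45 + $3,153.50 + $4,334.75 + $1,485.00 = $18,597.70
Ending inventory: 321 @ $10.35 + 48 @ $12.70 = $3,931.95
Check: goods available $22,529.65 = COGS $18,597.70 + ending $3,931.95

321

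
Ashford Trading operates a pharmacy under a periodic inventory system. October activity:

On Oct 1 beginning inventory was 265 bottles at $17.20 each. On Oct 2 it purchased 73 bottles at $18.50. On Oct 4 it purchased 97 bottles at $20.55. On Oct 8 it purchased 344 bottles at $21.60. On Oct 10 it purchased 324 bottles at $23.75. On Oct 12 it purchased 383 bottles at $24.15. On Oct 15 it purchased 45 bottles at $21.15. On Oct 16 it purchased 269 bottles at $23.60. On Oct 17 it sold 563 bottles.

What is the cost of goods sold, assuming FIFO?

Oct 17, 563 sold [FIFO — oldest first]: 265 @ $17.20 + 73 @ $18.50 + 97 @ $20.55 + 128 @ $21.60 = $10,666.65
Ending inventory: 216 @ $21.60 + 324 @ $23.75 + 383 @ $24.15 + 45 @ $21.15 + 269 @ $23.60 = $28,910.20
Check: goods available $39,576.85 = COGS $10,666.65 + ending $28,910.20

COGS = $10,666.65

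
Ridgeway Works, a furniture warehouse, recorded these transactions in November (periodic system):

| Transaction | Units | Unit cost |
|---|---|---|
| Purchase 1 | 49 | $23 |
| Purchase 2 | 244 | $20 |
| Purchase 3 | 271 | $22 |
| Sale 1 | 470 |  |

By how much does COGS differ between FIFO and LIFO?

FIFO COGS: 49 @ $23 + 244 @ $20 + 177 @ $22 = $9,901
LIFO COGS: 271 @ $22 + 199 @ $20 = $9,942
Difference = |$9,901 − $9,942| = $41

$41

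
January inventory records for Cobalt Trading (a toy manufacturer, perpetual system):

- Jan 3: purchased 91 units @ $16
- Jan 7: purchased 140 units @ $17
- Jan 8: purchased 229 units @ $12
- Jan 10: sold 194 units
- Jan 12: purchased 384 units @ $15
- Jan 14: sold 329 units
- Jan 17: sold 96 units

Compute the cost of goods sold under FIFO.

COGS = $8,969

Jan 10, 194 sold [FIFO — oldest first]: 91 @ $16 + 103 @ $17 = $3,207
Jan 14, 329 sold [FIFO — oldest first]: 37 @ $17 + 229 @ $12 + 63 @ $15 = $4,322
Jan 17, 96 sold [FIFO — oldest first]: 96 @ $15 = $1,440
Total COGS = $3,207 + $4,322 + $1,440 = $8,969
Ending inventory: 225 @ $15 = $3,375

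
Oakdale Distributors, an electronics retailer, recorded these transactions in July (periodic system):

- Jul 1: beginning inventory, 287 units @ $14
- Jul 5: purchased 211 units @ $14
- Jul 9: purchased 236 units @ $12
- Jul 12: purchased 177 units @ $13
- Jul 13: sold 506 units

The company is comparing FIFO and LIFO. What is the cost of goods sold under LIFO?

COGS = $6,435

FIFO COGS: 287 @ $14 + 211 @ $14 + 8 @ $12 = $7,068
LIFO COGS: 177 @ $13 + 236 @ $12 + 93 @ $14 = $6,435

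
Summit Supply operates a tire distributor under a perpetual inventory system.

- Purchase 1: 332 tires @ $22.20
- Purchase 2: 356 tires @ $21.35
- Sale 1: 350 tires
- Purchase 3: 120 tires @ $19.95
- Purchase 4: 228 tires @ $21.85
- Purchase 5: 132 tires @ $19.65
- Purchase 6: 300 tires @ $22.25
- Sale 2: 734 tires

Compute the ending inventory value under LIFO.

Ending inventory = $8,416.20

Sale 1 (350) [LIFO — newest first]: 350 @ $21.35 = $7,472.50
Sale 2 (734) [LIFO — newest first]: 300 @ $22.25 + 132 @ $19.65 + 228 @ $21.85 + 74 @ $19.95 = $15,726.90
Total COGS = $7,472.50 + $15,726.90 = $23,199.40
Ending inventory: 332 @ $22.20 + 6 @ $21.35 + 46 @ $19.95 = $8,416.20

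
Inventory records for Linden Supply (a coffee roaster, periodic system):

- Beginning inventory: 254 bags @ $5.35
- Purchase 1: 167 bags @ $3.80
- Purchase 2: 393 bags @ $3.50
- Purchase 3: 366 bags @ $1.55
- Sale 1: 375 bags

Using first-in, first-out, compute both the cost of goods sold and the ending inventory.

Sale 1 (375) [FIFO — oldest first]: 254 @ $5.35 + 121 @ $3.80 = $1,818.70
Ending inventory: 46 @ $3.80 + 393 @ $3.50 + 366 @ $1.55 = $2,117.60
Check: goods available $3,936.30 = COGS $1,818.70 + ending $2,117.60

COGS = $1,818.70; ending inventory = $2,117.60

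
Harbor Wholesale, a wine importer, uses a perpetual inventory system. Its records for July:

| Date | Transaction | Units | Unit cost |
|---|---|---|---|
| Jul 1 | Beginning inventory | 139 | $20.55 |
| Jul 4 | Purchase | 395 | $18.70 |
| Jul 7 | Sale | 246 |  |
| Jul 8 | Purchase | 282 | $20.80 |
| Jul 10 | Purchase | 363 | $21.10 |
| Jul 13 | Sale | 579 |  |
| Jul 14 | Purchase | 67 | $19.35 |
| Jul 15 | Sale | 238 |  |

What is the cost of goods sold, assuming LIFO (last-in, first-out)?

COGS = $21,385.05

Jul 7, 246 sold [LIFO — newest first]: 246 @ $18.70 = $4,600.20
Jul 13, 579 sold [LIFO — newest first]: 363 @ $21.10 + 216 @ $20.80 = $12,152.10
Jul 15, 238 sold [LIFO — newest first]: 67 @ $19.35 + 66 @ $20.80 + 105 @ $18.70 = $4,632.75
Total COGS = $4,600.20 + $12,152.10 + $4,632.75 = $21,385.05
Ending inventory: 139 @ $20.55 + 44 @ $18.70 = $3,679.25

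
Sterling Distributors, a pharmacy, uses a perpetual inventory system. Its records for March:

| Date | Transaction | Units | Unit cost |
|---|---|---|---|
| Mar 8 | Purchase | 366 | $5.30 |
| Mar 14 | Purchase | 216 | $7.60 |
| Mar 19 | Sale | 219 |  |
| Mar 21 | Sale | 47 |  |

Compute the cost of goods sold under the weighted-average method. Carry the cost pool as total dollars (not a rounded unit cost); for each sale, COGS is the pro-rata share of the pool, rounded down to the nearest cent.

After Mar 8: 366 on hand, pool $1,939.80 (≈ $5.3000 each)
After Mar 14: 582 on hand, pool $3,581.40 (≈ $6.1536 each)
Mar 19, sell 219: 219/582 × $3,581.40 → $1,347.64
Mar 21, sell 47: 47/363 × $2,233.76 → $289.21
Total COGS = $1,347.64 + $289.21 = $1,636.85
Ending inventory (cost pool remaining) = $1,944.55
Check: goods available $3,581.40 = COGS $1,636.85 + ending $1,944.55

COGS = $1,636.85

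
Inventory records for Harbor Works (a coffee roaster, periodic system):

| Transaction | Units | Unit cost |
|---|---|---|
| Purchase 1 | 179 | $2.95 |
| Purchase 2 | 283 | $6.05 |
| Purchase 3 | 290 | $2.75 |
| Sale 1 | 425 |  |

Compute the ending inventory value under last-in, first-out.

Sale 1 (425) [LIFO — newest first]: 290 @ $2.75 + 135 @ $6.05 = $1,614.25
Ending inventory: 179 @ $2.95 + 148 @ $6.05 = $1,423.45

Ending inventory = $1,423.45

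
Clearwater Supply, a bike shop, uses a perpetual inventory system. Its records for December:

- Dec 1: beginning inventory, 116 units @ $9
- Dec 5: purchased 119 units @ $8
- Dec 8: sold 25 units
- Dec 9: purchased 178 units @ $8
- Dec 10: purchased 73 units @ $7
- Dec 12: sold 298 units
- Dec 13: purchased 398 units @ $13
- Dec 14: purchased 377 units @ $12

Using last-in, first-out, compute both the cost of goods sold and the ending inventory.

COGS = $2,511; ending inventory = $11,118

Dec 8, 25 sold [LIFO — newest first]: 25 @ $8 = $200
Dec 12, 298 sold [LIFO — newest first]: 73 @ $7 + 178 @ $8 + 47 @ $8 = $2,311
Total COGS = $200 + $2,311 = $2,511
Ending inventory: 116 @ $9 + 47 @ $8 + 398 @ $13 + 377 @ $12 = $11,118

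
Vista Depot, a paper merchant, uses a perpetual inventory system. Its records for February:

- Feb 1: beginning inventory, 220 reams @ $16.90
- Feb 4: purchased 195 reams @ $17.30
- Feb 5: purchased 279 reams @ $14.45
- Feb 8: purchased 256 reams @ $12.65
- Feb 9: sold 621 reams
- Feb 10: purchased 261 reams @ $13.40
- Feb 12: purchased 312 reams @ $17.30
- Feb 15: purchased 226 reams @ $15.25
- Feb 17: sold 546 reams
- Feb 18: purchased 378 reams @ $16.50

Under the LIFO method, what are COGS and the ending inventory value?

COGS = $17,709.05; ending inventory = $15,230.90

Feb 9, 621 sold [LIFO — newest first]: 256 @ $12.65 + 279 @ $14.45 + 86 @ $17.30 = $8,757.75
Feb 17, 546 sold [LIFO — newest first]: 226 @ $15.25 + 312 @ $17.30 + 8 @ $13.40 = $8,951.30
Total COGS = $8,757.75 + $8,951.30 = $17,709.05
Ending inventory: 220 @ $16.90 + 109 @ $17.30 + 253 @ $13.40 + 378 @ $16.50 = $15,230.90
Check: goods available $32,939.95 = COGS $17,709.05 + ending $15,230.90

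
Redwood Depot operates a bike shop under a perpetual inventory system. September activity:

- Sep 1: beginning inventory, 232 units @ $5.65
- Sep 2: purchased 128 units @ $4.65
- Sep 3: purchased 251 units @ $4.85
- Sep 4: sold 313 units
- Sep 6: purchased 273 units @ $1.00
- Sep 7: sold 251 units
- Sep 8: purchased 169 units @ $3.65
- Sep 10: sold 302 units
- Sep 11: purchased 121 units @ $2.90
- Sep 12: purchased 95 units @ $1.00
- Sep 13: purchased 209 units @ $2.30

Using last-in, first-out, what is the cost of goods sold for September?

Sep 4, 313 sold [LIFO — newest first]: 251 @ $4.85 + 62 @ $4.65 = $1,505.65
Sep 7, 251 sold [LIFO — newest first]: 251 @ $1.00 = $251.00
Sep 10, 302 sold [LIFO — newest first]: 169 @ $3.65 + 22 @ $1.00 + 66 @ $4.65 + 45 @ $5.65 = $1,200.00
Total COGS = $1,505.65 + $251.00 + $1,200.00 = $2,956.65
Ending inventory: 187 @ $5.65 + 121 @ $2.90 + 95 @ $1.00 + 209 @ $2.30 = $1,983.15
Check: goods available $4,939.80 = COGS $2,956.65 + ending $1,983.15

COGS = $2,956.65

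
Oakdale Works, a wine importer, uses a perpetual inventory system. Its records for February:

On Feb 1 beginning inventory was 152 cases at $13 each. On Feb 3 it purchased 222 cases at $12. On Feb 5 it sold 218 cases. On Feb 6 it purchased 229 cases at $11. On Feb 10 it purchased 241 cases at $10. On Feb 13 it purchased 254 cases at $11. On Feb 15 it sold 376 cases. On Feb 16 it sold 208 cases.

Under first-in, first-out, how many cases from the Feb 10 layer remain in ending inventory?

Feb 5, 218 sold [FIFO — oldest first]: 152 @ $13 + 66 @ $12 = $2,768
Feb 15, 376 sold [FIFO — oldest first]: 156 @ $12 + 220 @ $11 = $4,292
Feb 16, 208 sold [FIFO — oldest first]: 9 @ $11 + 199 @ $10 = $2,089
Total COGS = $2,768 + $4,292 + $2,089 = $9,149
Ending inventory: 42 @ $10 + 254 @ $11 = $3,214

42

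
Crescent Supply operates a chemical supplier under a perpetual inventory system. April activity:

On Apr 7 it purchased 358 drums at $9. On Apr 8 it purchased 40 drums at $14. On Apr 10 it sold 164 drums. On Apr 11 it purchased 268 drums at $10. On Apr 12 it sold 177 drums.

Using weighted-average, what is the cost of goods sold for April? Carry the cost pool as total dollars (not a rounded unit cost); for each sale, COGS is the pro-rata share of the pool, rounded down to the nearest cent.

After Apr 7: 358 on hand, pool $3,222.00 (≈ $9.0000 each)
After Apr 8: 398 on hand, pool $3,782.00 (≈ $9.5025 each)
Apr 10, sell 164: 164/398 × $3,782.00 → $1,558.41
After Apr 11: 502 on hand, pool $4,903.59 (≈ $9.7681 each)
Apr 12, sell 177: 177/502 × $4,903.59 → $1,728.95
Total COGS = $1,558.41 + $1,728.95 = $3,287.36
Ending inventory (cost pool remaining) = $3,174.64
Check: goods available $6,462.00 = COGS $3,287.36 + ending $3,174.64

COGS = $3,287.36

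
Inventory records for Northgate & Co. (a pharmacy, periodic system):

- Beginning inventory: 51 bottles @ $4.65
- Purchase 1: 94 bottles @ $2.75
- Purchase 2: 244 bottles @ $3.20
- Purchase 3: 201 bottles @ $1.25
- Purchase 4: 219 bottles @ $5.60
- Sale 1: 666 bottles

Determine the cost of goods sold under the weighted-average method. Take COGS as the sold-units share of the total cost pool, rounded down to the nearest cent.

COGS = $2,267.28

Sale 1, sell 666: 666/809 × $2,754.10 → $2,267.28
Ending inventory (cost pool remaining) = $486.82
Check: goods available $2,754.10 = COGS $2,267.28 + ending $486.82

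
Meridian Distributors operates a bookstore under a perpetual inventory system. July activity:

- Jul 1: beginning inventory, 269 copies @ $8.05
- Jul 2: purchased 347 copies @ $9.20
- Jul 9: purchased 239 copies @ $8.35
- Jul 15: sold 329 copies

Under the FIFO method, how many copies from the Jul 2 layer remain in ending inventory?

287

Jul 15, 329 sold [FIFO — oldest first]: 269 @ $8.05 + 60 @ $9.20 = $2,717.45
Ending inventory: 287 @ $9.20 + 239 @ $8.35 = $4,636.05
Check: goods available $7,353.50 = COGS $2,717.45 + ending $4,636.05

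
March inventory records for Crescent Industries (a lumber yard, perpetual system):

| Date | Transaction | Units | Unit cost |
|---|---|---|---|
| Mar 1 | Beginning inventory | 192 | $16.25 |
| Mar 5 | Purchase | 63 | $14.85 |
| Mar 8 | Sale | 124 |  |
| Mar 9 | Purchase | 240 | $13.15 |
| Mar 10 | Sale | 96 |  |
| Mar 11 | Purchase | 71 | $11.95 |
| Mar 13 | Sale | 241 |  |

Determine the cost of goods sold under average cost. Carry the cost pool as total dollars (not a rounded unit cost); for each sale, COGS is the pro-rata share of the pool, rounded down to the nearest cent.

COGS = $6,623.94

After Mar 1: 192 on hand, pool $3,120.00 (≈ $16.2500 each)
After Mar 5: 255 on hand, pool $4,055.55 (≈ $15.9041 each)
Mar 8, sell 124: 124/255 × $4,055.55 → $1,972.11
After Mar 9: 371 on hand, pool $5,239.44 (≈ $14.1225 each)
Mar 10, sell 96: 96/371 × $5,239.44 → $1,355.75
After Mar 11: 346 on hand, pool $4,732.14 (≈ $13.6767 each)
Mar 13, sell 241: 241/346 × $4,732.14 → $3,296.08
Total COGS = $1,972.11 + $1,355.75 + $3,296.08 = $6,623.94
Ending inventory (cost pool remaining) = $1,436.06
Check: goods available $8,060.00 = COGS $6,623.94 + ending $1,436.06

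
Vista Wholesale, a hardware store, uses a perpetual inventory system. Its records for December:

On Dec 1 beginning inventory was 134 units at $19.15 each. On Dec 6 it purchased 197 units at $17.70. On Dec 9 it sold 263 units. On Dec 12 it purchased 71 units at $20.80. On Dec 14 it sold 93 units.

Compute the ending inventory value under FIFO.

Dec 9, 263 sold [FIFO — oldest first]: 134 @ $19.15 + 129 @ $17.70 = $4,849.40
Dec 14, 93 sold [FIFO — oldest first]: 68 @ $17.70 + 25 @ $20.80 = $1,723.60
Total COGS = $4,849.40 + $1,723.60 = $6,573.00
Ending inventory: 46 @ $20.80 = $956.80

Ending inventory = $956.80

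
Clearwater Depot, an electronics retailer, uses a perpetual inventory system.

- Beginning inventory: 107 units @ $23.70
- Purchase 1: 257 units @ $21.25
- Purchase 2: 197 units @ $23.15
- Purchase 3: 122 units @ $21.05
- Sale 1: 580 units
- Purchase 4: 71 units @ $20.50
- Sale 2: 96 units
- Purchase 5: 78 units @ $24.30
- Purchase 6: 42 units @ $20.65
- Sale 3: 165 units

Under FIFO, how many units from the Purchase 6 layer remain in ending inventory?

Sale 1 (580) [FIFO — oldest first]: 107 @ $23.70 + 257 @ $21.25 + 197 @ $23.15 + 19 @ $21.05 = $12,957.65
Sale 2 (96) [FIFO — oldest first]: 96 @ $21.05 = $2,020.80
Sale 3 (165) [FIFO — oldest first]: 7 @ $21.05 + 71 @ $20.50 + 78 @ $24.30 + 9 @ $20.65 = $3,684.10
Total COGS = $12,957.65 + $2,020.80 + $3,684.10 = $18,662.55
Ending inventory: 33 @ $20.65 = $681.45

33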